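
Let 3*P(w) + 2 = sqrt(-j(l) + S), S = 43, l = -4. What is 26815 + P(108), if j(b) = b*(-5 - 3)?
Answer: 80443/3 + sqrt(11)/3 ≈ 26815.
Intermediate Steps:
j(b) = -8*b (j(b) = b*(-8) = -8*b)
P(w) = -2/3 + sqrt(11)/3 (P(w) = -2/3 + sqrt(-(-8)*(-4) + 43)/3 = -2/3 + sqrt(-1*32 + 43)/3 = -2/3 + sqrt(-32 + 43)/3 = -2/3 + sqrt(11)/3)
26815 + P(108) = 26815 + (-2/3 + sqrt(11)/3) = 80443/3 + sqrt(11)/3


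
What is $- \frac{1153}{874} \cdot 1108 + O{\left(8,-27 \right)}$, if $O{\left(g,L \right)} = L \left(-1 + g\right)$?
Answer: $- \frac{721355}{437} \approx -1650.7$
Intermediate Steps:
$- \frac{1153}{874} \cdot 1108 + O{\left(8,-27 \right)} = - \frac{1153}{874} \cdot 1108 - 27 \left(-1 + 8\right) = \left(-1153\right) \frac{1}{874} \cdot 1108 - 189 = \left(- \frac{1153}{874}\right) 1108 - 189 = - \frac{638762}{437} - 189 = - \frac{721355}{437}$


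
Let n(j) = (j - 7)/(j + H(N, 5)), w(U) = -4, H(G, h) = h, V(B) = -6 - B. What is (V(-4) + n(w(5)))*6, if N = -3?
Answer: -78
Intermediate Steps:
n(j) = (-7 + j)/(5 + j) (n(j) = (j - 7)/(j + 5) = (-7 + j)/(5 + j))
(V(-4) + n(w(5)))*6 = ((-6 - 1*(-4)) + (-7 - 4)/(5 - 4))*6 = ((-6 + 4) - 11/1)*6 = (-2 + 1*(-11))*6 = (-2 - 11)*6 = -13*6 = -78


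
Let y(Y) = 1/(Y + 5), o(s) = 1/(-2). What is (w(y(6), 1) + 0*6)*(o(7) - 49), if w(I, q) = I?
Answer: -9/2 ≈ -4.5000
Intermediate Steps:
o(s) = -½
y(Y) = 1/(5 + Y)
(w(y(6), 1) + 0*6)*(o(7) - 49) = (1/(5 + 6) + 0*6)*(-½ - 49) = (1/11 + 0)*(-99/2) = (1/11)*(-99/2) = -9/2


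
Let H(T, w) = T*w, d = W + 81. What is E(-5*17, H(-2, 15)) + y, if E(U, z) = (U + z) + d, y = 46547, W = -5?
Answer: 46508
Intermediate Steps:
d = 76 (d = -5 + 81 = 76)
E(U, z) = 76 + U + z (E(U, z) = (U + z) + 76 = 76 + U + z)
E(-5*17, H(-2, 15)) + y = (76 - 5*17 - 2*15) + 46547 = (76 - 85 - 30) + 46547 = -39 + 46547 = 46508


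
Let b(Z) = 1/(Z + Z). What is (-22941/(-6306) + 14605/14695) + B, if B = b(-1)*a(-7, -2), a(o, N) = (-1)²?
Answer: 12762793/3088889 ≈ 4.1318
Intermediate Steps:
a(o, N) = 1
b(Z) = 1/(2*Z)
B = -½ (B = ((½)/(-1))*1 = ((½)*(-1))*1 = -½*1 = -½ ≈ -0.50000)
(-22941/(-6306) + 14605/14695) + B = (-22941/(-6306) + 14605/14695) - ½ = (-22941*(-1/6306) + 14605*(1/14695)) - ½ = (7647/2102 + 2921/2939) - ½ = 28614475/6177778 - ½ = 12762793/3088889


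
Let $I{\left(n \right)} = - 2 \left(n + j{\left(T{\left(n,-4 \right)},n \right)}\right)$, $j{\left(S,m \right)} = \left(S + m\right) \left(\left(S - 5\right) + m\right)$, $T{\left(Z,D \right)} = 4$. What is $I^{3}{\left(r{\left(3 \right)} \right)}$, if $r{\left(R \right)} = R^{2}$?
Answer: $-11543176$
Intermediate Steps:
$j{\left(S,m \right)} = \left(S + m\right) \left(-5 + S + m\right)$ ($j{\left(S,m \right)} = \left(S + m\right) \left(\left(-5 + S\right) + m\right) = \left(S + m\right) \left(-5 + S + m\right)$)
$I{\left(n \right)} = 8 - 8 n - 2 n^{2}$ ($I{\left(n \right)} = - 2 \left(n + \left(4^{2} + n^{2} - 20 - 5 n + 2 \cdot 4 n\right)\right) = - 2 \left(n + \left(16 + n^{2} - 20 - 5 n + 8 n\right)\right) = - 2 \left(n + \left(-4 + n^{2} + 3 n\right)\right) = - 2 \left(-4 + n^{2} + 4 n\right) = 8 - 8 n - 2 n^{2}$)
$I^{3}{\left(r{\left(3 \right)} \right)} = \left(8 - 8 \cdot 3^{2} - 2 \left(3^{2}\right)^{2}\right)^{3} = \left(8 - 72 - 2 \cdot 9^{2}\right)^{3} = \left(8 - 72 - 162\right)^{3} = \left(-226\right)^{3} = -11543176$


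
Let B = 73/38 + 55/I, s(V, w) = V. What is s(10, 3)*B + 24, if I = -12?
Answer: -299/114 ≈ -2.6228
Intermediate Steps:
B = -607/228 (B = 73/38 + 55/(-12) = 73*(1/38) + 55*(-1/12) = 73/38 - 55/12 = -607/228 ≈ -2.6623)
s(10, 3)*B + 24 = 10*(-607/228) + 24 = -3035/114 + 24 = -299/114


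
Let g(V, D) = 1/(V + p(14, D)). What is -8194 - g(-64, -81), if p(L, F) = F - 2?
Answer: -1204517/147 ≈ -8194.0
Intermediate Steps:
p(L, F) = -2 + F
g(V, D) = 1/(-2 + D + V) (g(V, D) = 1/(V + (-2 + D)) = 1/(-2 + D + V))
-8194 - g(-64, -81) = -8194 - 1/(-2 - 81 - 64) = -8194 - 1/(-147) = -8194 - 1*(-1/147) = -8194 + 1/147 = -1204517/147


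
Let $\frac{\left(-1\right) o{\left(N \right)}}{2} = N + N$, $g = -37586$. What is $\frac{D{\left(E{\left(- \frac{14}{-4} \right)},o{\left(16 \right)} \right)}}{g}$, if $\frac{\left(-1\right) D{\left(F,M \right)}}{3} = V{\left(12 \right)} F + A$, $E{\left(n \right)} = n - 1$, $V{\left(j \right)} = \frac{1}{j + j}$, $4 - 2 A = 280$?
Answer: $- \frac{6619}{601376} \approx -0.011006$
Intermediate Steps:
$A = -138$ ($A = 2 - 140 = -138$)
$o{\left(N \right)} = - 4 N$ ($o{\left(N \right)} = - 2 \left(N + N\right) = - 2 \cdot 2 N = - 4 N$)
$V{\left(j \right)} = \frac{1}{2 j}$
$E{\left(n \right)} = -1 + n$
$D{\left(F,M \right)} = 414 - \frac{F}{8}$ ($D{\left(F,M \right)} = - 3 \left(\frac{1}{2 \cdot 12} F - 138\right) = - 3 \left(\frac{1}{2} \cdot \frac{1}{12} F - 138\right) = - 3 \left(\frac{F}{24} - 138\right) = - 3 \left(-138 + \frac{F}{24}\right) = 414 - \frac{F}{8}$)
$\frac{D{\left(E{\left(- \frac{14}{-4} \right)},o{\left(16 \right)} \right)}}{g} = \frac{414 - \frac{-1 - \frac{14}{-4}}{8}}{-37586} = \left(414 - \frac{-1 - - \frac{7}{2}}{8}\right) \left(- \frac{1}{37586}\right) = \left(414 - \frac{-1 + \frac{7}{2}}{8}\right) \left(- \frac{1}{37586}\right) = \left(414 - \frac{5}{16}\right) \left(- \frac{1}{37586}\right) = \frac{6619}{16} \left(- \frac{1}{37586}\right) = - \frac{6619}{601376}$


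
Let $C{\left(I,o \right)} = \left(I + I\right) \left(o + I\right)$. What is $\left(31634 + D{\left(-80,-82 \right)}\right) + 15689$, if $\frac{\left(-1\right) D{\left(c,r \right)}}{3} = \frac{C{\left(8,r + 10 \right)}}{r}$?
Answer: $\frac{1938707}{41} \approx 47286.0$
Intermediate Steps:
$C{\left(I,o \right)} = 2 I \left(I + o\right)$
$D{\left(c,r \right)} = - \frac{3 \left(288 + 16 r\right)}{r}$ ($D{\left(c,r \right)} = - 3 \frac{2 \cdot 8 \left(8 + \left(r + 10\right)\right)}{r} = - 3 \frac{2 \cdot 8 \left(8 + \left(10 + r\right)\right)}{r} = - 3 \frac{2 \cdot 8 \left(18 + r\right)}{r} = - 3 \frac{288 + 16 r}{r} = - \frac{3 \left(288 + 16 r\right)}{r}$)
$\left(31634 + D{\left(-80,-82 \right)}\right) + 15689 = \left(31634 - \left(48 + \frac{864}{-82}\right)\right) + 15689 = \left(31634 - \frac{1536}{41}\right) + 15689 = \frac{1295458}{41} + 15689 = \frac{1938707}{41}$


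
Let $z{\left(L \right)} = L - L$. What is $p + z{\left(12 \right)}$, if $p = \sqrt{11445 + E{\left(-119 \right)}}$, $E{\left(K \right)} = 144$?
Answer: $\sqrt{11589} \approx 107.65$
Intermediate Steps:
$p = \sqrt{11589}$ ($p = \sqrt{11445 + 144} = \sqrt{11589} \approx 107.65$)
$z{\left(L \right)} = 0$
$p + z{\left(12 \right)} = \sqrt{11589} + 0 = \sqrt{11589}$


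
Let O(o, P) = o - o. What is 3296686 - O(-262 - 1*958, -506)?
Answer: 3296686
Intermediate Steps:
O(o, P) = 0
3296686 - O(-262 - 1*958, -506) = 3296686 - 1*0 = 3296686 + 0 = 3296686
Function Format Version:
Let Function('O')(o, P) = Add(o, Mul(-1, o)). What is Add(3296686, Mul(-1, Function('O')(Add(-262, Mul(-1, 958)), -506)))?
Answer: 3296686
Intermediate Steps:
Function('O')(o, P) = 0
Add(3296686, Mul(-1, Function('O')(Add(-262, Mul(-1, 958)), -506))) = Add(3296686, Mul(-1, 0)) = Add(3296686, 0) = 3296686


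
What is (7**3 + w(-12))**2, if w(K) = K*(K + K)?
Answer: 398161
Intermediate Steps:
w(K) = 2*K**2 (w(K) = K*(2*K) = 2*K**2)
(7**3 + w(-12))**2 = (7**3 + 2*(-12)**2)**2 = (343 + 2*144)**2 = (343 + 288)**2 = 631**2 = 398161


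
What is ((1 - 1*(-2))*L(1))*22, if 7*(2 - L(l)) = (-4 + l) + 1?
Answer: 1056/7 ≈ 150.86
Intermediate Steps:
L(l) = 17/7 - l/7 (L(l) = 2 - ((-4 + l) + 1)/7 = 2 - (-3 + l)/7 = 2 + (3/7 - l/7) = 17/7 - l/7)
((1 - 1*(-2))*L(1))*22 = ((1 - 1*(-2))*(17/7 - 1/7*1))*22 = ((1 + 2)*(17/7 - 1/7))*22 = (3*(16/7))*22 = (48/7)*22 = 1056/7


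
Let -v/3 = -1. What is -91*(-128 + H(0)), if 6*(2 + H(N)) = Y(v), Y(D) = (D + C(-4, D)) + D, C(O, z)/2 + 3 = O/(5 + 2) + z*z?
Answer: 34723/3 ≈ 11574.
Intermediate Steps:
v = 3 (v = -3*(-1) = 3)
C(O, z) = -6 + 2*z² + 2*O/7 (C(O, z) = -6 + 2*(O/(5 + 2) + z*z) = -6 + 2*(O/7 + z²) = -6 + 2*(z² + O/7) = -6 + (2*z² + 2*O/7) = -6 + 2*z² + 2*O/7)
Y(D) = -50/7 + 2*D + 2*D² (Y(D) = (D + (-6 + 2*D² + (2/7)*(-4))) + D = (D + (-6 + 2*D² - 8/7)) + D = (D + (-50/7 + 2*D²)) + D = (-50/7 + D + 2*D²) + D = -50/7 + 2*D + 2*D²)
H(N) = 17/21 (H(N) = -2 + (-50/7 + 2*3 + 2*3²)/6 = -2 + (-50/7 + 6 + 2*9)/6 = -2 + (-50/7 + 6 + 18)/6 = -2 + (⅙)*(118/7) = -2 + 59/21 = 17/21)
-91*(-128 + H(0)) = -91*(-128 + 17/21) = -91*(-2671/21) = 34723/3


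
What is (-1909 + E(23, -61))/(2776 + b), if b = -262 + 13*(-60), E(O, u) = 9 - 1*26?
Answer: -321/289 ≈ -1.1107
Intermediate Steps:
E(O, u) = -17 (E(O, u) = 9 - 26 = -17)
b = -1042 (b = -262 - 780 = -1042)
(-1909 + E(23, -61))/(2776 + b) = (-1909 - 17)/(2776 - 1042) = -1926/1734 = -1926*1/1734 = -321/289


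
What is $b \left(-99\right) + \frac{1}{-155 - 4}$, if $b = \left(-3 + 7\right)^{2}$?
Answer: $- \frac{251857}{159} \approx -1584.0$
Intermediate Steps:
$b = 16$ ($b = 4^{2} = 16$)
$b \left(-99\right) + \frac{1}{-155 - 4} = 16 \left(-99\right) + \frac{1}{-155 - 4} = -1584 + \frac{1}{-155 - 4} = -1584 + \frac{1}{-159} = -1584 - \frac{1}{159} = - \frac{251857}{159}$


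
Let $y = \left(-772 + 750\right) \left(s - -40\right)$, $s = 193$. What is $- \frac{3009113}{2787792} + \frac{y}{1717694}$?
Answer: $- \frac{235592071237}{217662435984} \approx -1.0824$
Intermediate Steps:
$y = -5126$ ($y = \left(-772 + 750\right) \left(193 - -40\right) = - 22 \left(193 + 40\right) = \left(-22\right) 233 = -5126$)
$- \frac{3009113}{2787792} + \frac{y}{1717694} = - \frac{3009113}{2787792} - \frac{5126}{1717694} = \left(-3009113\right) \frac{1}{2787792} - \frac{233}{78077} = - \frac{3009113}{2787792} - \frac{233}{78077} = - \frac{235592071237}{217662435984}$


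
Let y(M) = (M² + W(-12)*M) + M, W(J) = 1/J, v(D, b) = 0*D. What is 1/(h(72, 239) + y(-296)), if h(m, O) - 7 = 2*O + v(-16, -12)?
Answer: 3/263489 ≈ 1.1386e-5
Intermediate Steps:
v(D, b) = 0
W(J) = 1/J
y(M) = M² + 11*M/12 (y(M) = (M² + M/(-12)) + M = (M² - M/12) + M = M² + 11*M/12)
h(m, O) = 7 + 2*O (h(m, O) = 7 + (2*O + 0) = 7 + 2*O)
1/(h(72, 239) + y(-296)) = 1/((7 + 2*239) + (1/12)*(-296)*(11 + 12*(-296))) = 1/((7 + 478) + (1/12)*(-296)*(11 - 3552)) = 1/(485 + (1/12)*(-296)*(-3541)) = 1/(485 + 262034/3) = 1/(263489/3) = 3/263489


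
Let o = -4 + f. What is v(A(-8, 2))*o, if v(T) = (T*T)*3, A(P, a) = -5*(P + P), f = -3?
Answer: -134400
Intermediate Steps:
o = -7 (o = -4 - 3 = -7)
A(P, a) = -10*P
v(T) = 3*T² (v(T) = T²*3 = 3*T²)
v(A(-8, 2))*o = (3*(-10*(-8))²)*(-7) = (3*80²)*(-7) = (3*6400)*(-7) = 19200*(-7) = -134400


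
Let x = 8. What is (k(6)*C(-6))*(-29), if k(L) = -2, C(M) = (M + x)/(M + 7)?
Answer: 116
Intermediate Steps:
C(M) = (8 + M)/(7 + M) (C(M) = (M + 8)/(M + 7) = (8 + M)/(7 + M))
(k(6)*C(-6))*(-29) = -2*(8 - 6)/(7 - 6)*(-29) = -2*2/1*(-29) = -2*2*(-29) = -4*(-29) = 116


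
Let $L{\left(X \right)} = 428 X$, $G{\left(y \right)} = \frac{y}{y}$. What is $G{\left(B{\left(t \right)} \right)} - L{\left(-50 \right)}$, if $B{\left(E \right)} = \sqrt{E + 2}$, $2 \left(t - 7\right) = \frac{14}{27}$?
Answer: $21401$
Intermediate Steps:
$t = \frac{196}{27}$ ($t = 7 + \frac{14 \cdot \frac{1}{27}}{2} = 7 + \frac{1}{2} \cdot \frac{14}{27} = 7 + \frac{7}{27} = \frac{196}{27} \approx 7.2593$)
$B{\left(E \right)} = \sqrt{2 + E}$
$G{\left(y \right)} = 1$
$G{\left(B{\left(t \right)} \right)} - L{\left(-50 \right)} = 1 - 428 \left(-50\right) = 1 - -21400 = 1 + 21400 = 21401$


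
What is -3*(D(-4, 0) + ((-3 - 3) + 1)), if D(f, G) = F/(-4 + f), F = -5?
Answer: 105/8 ≈ 13.125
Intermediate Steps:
D(f, G) = -5/(-4 + f)
-3*(D(-4, 0) + ((-3 - 3) + 1)) = -3*(-5/(-4 - 4) + ((-3 - 3) + 1)) = -3*(-5/(-8) + (-6 + 1)) = -3*(-5*(-⅛) - 5) = -3*(5/8 - 5) = -3*(-35/8) = 105/8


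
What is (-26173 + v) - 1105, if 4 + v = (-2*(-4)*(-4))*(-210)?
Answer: -20562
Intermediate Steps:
v = 6716 (v = -4 + (-2*(-4)*(-4))*(-210) = -4 + (8*(-4))*(-210) = -4 - 32*(-210) = -4 + 6720 = 6716)
(-26173 + v) - 1105 = (-26173 + 6716) - 1105 = -19457 - 1105 = -20562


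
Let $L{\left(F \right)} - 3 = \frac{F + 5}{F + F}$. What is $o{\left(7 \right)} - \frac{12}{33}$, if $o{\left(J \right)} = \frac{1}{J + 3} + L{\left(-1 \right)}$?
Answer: $\frac{81}{110} \approx 0.73636$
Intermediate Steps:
$L{\left(F \right)} = 3 + \frac{5 + F}{2 F}$ ($L{\left(F \right)} = 3 + \frac{F + 5}{F + F} = 3 + \frac{5 + F}{2 F}$)
$o{\left(J \right)} = 1 + \frac{1}{3 + J}$ ($o{\left(J \right)} = \frac{1}{J + 3} + \frac{5 + 7 \left(-1\right)}{2 \left(-1\right)} = \frac{1}{3 + J} + \frac{1}{2} \left(-1\right) \left(5 - 7\right) = \frac{1}{3 + J} + \frac{1}{2} \left(-1\right) \left(-2\right) = \frac{1}{3 + J} + 1 = 1 + \frac{1}{3 + J}$)
$o{\left(7 \right)} - \frac{12}{33} = \frac{4 + 7}{3 + 7} - \frac{12}{33} = \frac{1}{10} \cdot 11 - \frac{4}{11} = \frac{11}{10} - \frac{4}{11} = \frac{81}{110}$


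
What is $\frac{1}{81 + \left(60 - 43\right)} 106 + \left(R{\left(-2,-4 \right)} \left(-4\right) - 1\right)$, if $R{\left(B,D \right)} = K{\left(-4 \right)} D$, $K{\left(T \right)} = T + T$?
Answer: $- \frac{6268}{49} \approx -127.92$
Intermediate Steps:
$K{\left(T \right)} = 2 T$
$R{\left(B,D \right)} = - 8 D$ ($R{\left(B,D \right)} = 2 \left(-4\right) D = - 8 D$)
$\frac{1}{81 + \left(60 - 43\right)} 106 + \left(R{\left(-2,-4 \right)} \left(-4\right) - 1\right) = \frac{1}{81 + \left(60 - 43\right)} 106 + \left(\left(-8\right) \left(-4\right) \left(-4\right) - 1\right) = \frac{1}{81 + \left(60 - 43\right)} 106 + \left(32 \left(-4\right) - 1\right) = \frac{1}{81 + 17} \cdot 106 - 129 = \frac{1}{98} \cdot 106 - 129 = \frac{53}{49} - 129 = - \frac{6268}{49}$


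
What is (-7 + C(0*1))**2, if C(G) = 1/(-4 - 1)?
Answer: 1296/25 ≈ 51.840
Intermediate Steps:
C(G) = -1/5 (C(G) = 1/(-5) = -1/5)
(-7 + C(0*1))**2 = (-7 - 1/5)**2 = (-36/5)**2 = 1296/25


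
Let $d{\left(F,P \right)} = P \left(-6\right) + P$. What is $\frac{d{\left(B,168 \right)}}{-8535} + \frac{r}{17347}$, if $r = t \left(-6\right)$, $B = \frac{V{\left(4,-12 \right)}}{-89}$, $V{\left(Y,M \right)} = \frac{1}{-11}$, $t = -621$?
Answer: $\frac{3091526}{9870443} \approx 0.31321$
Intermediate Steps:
$V{\left(Y,M \right)} = - \frac{1}{11}$
$B = \frac{1}{979}$ ($B = - \frac{1}{11 \left(-89\right)} = \left(- \frac{1}{11}\right) \left(- \frac{1}{89}\right) = \frac{1}{979} \approx 0.0010215$)
$r = 3726$ ($r = \left(-621\right) \left(-6\right) = 3726$)
$d{\left(F,P \right)} = - 5 P$ ($d{\left(F,P \right)} = - 6 P + P = - 5 P$)
$\frac{d{\left(B,168 \right)}}{-8535} + \frac{r}{17347} = \frac{\left(-5\right) 168}{-8535} + \frac{3726}{17347} = \left(-840\right) \left(- \frac{1}{8535}\right) + 3726 \cdot \frac{1}{17347} = \frac{56}{569} + \frac{3726}{17347} = \frac{3091526}{9870443}$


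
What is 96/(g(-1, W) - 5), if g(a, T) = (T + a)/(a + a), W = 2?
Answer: -192/11 ≈ -17.455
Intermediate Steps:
g(a, T) = (T + a)/(2*a) (g(a, T) = (T + a)/((2*a)) = (T + a)*(1/(2*a)) = (T + a)/(2*a))
96/(g(-1, W) - 5) = 96/((½)*(2 - 1)/(-1) - 5) = 96/((½)*(-1)*1 - 5) = 96/(-½ - 5) = 96/(-11/2) = 96*(-2/11) = -192/11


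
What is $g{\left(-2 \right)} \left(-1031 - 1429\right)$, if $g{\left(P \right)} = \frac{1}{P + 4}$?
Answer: $-1230$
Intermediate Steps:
$g{\left(P \right)} = \frac{1}{4 + P}$
$g{\left(-2 \right)} \left(-1031 - 1429\right) = \frac{-1031 - 1429}{4 - 2} = \frac{-1031 - 1429}{2} = \frac{1}{2} \left(-2460\right) = -1230$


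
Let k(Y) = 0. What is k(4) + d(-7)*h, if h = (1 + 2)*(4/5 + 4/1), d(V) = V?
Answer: -504/5 ≈ -100.80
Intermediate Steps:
h = 72/5 (h = 3*(4*(1/5) + 4*1) = 3*(4/5 + 4) = 3*(24/5) = 72/5 ≈ 14.400)
k(4) + d(-7)*h = 0 - 7*72/5 = 0 - 504/5 = -504/5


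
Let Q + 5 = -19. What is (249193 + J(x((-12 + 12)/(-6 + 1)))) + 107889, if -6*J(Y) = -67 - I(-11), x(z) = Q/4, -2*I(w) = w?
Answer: 4285129/12 ≈ 3.5709e+5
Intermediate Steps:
Q = -24 (Q = -5 - 19 = -24)
I(w) = -w/2
x(z) = -6 (x(z) = -24/4 = -24*¼ = -6)
J(Y) = 145/12 (J(Y) = -(-67 - (-1)*(-11)/2)/6 = -(-67 - 1*11/2)/6 = -(-67 - 11/2)/6 = -⅙*(-145/2) = 145/12)
(249193 + J(x((-12 + 12)/(-6 + 1)))) + 107889 = (249193 + 145/12) + 107889 = 2990461/12 + 107889 = 4285129/12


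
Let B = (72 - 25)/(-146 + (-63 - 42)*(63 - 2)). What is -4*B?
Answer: 188/6551 ≈ 0.028698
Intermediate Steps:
B = -47/6551 (B = 47/(-146 - 105*61) = 47/(-146 - 6405) = 47/(-6551) = 47*(-1/6551) = -47/6551 ≈ -0.0071745)
-4*B = -4*(-47/6551) = 188/6551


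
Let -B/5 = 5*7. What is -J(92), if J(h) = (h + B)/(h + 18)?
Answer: 83/110 ≈ 0.75455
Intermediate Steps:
B = -175 (B = -25*7 = -5*35 = -175)
J(h) = (-175 + h)/(18 + h) (J(h) = (h - 175)/(h + 18) = (-175 + h)/(18 + h))
-J(92) = -(-175 + 92)/(18 + 92) = -(-83)/110 = -1*(-83/110) = 83/110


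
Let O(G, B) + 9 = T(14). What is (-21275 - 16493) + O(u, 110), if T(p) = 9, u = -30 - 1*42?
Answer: -37768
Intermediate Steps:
u = -72 (u = -30 - 42 = -72)
O(G, B) = 0 (O(G, B) = -9 + 9 = 0)
(-21275 - 16493) + O(u, 110) = (-21275 - 16493) + 0 = -37768 + 0 = -37768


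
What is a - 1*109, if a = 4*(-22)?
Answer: -197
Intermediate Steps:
a = -88
a - 1*109 = -88 - 1*109 = -88 - 109 = -197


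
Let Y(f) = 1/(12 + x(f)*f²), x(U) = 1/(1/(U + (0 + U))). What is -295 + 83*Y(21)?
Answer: -5467447/18534 ≈ -295.00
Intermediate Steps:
x(U) = 2*U (x(U) = 1/(1/(U + U)) = 1/(1/(2*U)) = 2*U)
Y(f) = 1/(12 + 2*f³) (Y(f) = 1/(12 + (2*f)*f²) = 1/(12 + 2*f³))
-295 + 83*Y(21) = -295 + 83*(1/(2*(6 + 21³))) = -295 + 83*(1/(2*(6 + 9261))) = -295 + 83*((½)/9267) = -295 + 83*((½)*(1/9267)) = -295 + 83*(1/18534) = -295 + 83/18534 = -5467447/18534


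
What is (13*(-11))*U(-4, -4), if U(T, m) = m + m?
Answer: 1144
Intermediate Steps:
U(T, m) = 2*m
(13*(-11))*U(-4, -4) = (13*(-11))*(2*(-4)) = -143*(-8) = 1144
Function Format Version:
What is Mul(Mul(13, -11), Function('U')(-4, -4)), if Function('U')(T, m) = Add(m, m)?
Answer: 1144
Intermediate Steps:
Function('U')(T, m) = Mul(2, m)
Mul(Mul(13, -11), Function('U')(-4, -4)) = Mul(Mul(13, -11), Mul(2, -4)) = Mul(-143, -8) = 1144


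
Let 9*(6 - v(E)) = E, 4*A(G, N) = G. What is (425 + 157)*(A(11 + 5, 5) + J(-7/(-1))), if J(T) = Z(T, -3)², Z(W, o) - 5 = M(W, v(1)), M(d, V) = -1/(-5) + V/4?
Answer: 152484097/5400 ≈ 28238.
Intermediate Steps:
A(G, N) = G/4
v(E) = 6 - E/9
M(d, V) = ⅕ + V/4 (M(d, V) = -1*(-⅕) + V*(¼) = ⅕ + V/4)
Z(W, o) = 1201/180 (Z(W, o) = 5 + (⅕ + (6 - ⅑*1)/4) = 5 + (⅕ + (6 - ⅑)/4) = 5 + (⅕ + (¼)*(53/9)) = 5 + (⅕ + 53/36) = 5 + 301/180 = 1201/180)
J(T) = 1442401/32400 (J(T) = (1201/180)² = 1442401/32400)
(425 + 157)*(A(11 + 5, 5) + J(-7/(-1))) = (425 + 157)*((11 + 5)/4 + 1442401/32400) = 582*((¼)*16 + 1442401/32400) = 582*(4 + 1442401/32400) = 582*(1572001/32400) = 152484097/5400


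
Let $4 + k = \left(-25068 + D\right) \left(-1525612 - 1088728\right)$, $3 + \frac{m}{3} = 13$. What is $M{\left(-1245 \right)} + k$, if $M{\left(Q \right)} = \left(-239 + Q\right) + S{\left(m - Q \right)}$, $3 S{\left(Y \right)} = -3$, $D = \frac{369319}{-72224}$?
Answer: $\frac{1183564338039951}{18056} \approx 6.555 \cdot 10^{10}$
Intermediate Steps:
$m = 30$ ($m = -9 + 3 \cdot 13 = -9 + 39 = 30$)
$D = - \frac{369319}{72224}$ ($D = 369319 \left(- \frac{1}{72224}\right) = - \frac{369319}{72224} \approx -5.1135$)
$S{\left(Y \right)} = -1$ ($S{\left(Y \right)} = \frac{1}{3} \left(-3\right) = -1$)
$k = \frac{1183564364853111}{18056}$ ($k = -4 + \left(-25068 - \frac{369319}{72224}\right) \left(-1525612 - 1088728\right) = -4 - - \frac{1183564364925335}{18056} = -4 + \frac{1183564364925335}{18056} = \frac{1183564364853111}{18056} \approx 6.555 \cdot 10^{10}$)
$M{\left(Q \right)} = -240 + Q$ ($M{\left(Q \right)} = \left(-239 + Q\right) - 1 = -240 + Q$)
$M{\left(-1245 \right)} + k = \left(-240 - 1245\right) + \frac{1183564364853111}{18056} = -1485 + \frac{1183564364853111}{18056} = \frac{1183564338039951}{18056}$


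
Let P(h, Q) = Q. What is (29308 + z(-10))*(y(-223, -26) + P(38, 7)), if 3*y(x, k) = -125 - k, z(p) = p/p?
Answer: -762034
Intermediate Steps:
z(p) = 1
y(x, k) = -125/3 - k/3 (y(x, k) = (-125 - k)/3 = -125/3 - k/3)
(29308 + z(-10))*(y(-223, -26) + P(38, 7)) = (29308 + 1)*((-125/3 - ⅓*(-26)) + 7) = 29309*((-125/3 + 26/3) + 7) = 29309*(-33 + 7) = 29309*(-26) = -762034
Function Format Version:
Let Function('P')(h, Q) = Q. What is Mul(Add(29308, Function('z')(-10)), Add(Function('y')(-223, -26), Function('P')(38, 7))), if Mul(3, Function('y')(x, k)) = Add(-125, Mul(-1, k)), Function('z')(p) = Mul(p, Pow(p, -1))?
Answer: -762034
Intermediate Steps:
Function('z')(p) = 1
Function('y')(x, k) = Add(Rational(-125, 3), Mul(Rational(-1, 3), k)) (Function('y')(x, k) = Mul(Rational(1, 3), Add(-125, Mul(-1, k))) = Add(Rational(-125, 3), Mul(Rational(-1, 3), k)))
Mul(Add(29308, Function('z')(-10)), Add(Function('y')(-223, -26), Function('P')(38, 7))) = Mul(Add(29308, 1), Add(Add(Rational(-125, 3), Mul(Rational(-1, 3), -26)), 7)) = Mul(29309, Add(Add(Rational(-125, 3), Rational(26, 3)), 7)) = Mul(29309, Add(-33, 7)) = Mul(29309, -26) = -762034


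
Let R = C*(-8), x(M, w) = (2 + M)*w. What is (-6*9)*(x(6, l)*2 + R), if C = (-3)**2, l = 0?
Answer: 3888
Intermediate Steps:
x(M, w) = w*(2 + M)
C = 9
R = -72 (R = 9*(-8) = -72)
(-6*9)*(x(6, l)*2 + R) = (-6*9)*((0*(2 + 6))*2 - 72) = -54*((0*8)*2 - 72) = -54*(0*2 - 72) = -54*(0 - 72) = -54*(-72) = 3888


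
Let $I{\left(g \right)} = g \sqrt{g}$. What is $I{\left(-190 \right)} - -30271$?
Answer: $30271 - 190 i \sqrt{190} \approx 30271.0 - 2619.0 i$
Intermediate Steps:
$I{\left(g \right)} = g^{\frac{3}{2}}$
$I{\left(-190 \right)} - -30271 = \left(-190\right)^{\frac{3}{2}} - -30271 = - 190 i \sqrt{190} + 30271 = 30271 - 190 i \sqrt{190}$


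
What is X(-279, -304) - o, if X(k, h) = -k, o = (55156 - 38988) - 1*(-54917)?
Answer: -70806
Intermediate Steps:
o = 71085 (o = 16168 + 54917 = 71085)
X(-279, -304) - o = -1*(-279) - 1*71085 = 279 - 71085 = -70806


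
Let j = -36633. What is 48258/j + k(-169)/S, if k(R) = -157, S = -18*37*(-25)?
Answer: -269749027/203313150 ≈ -1.3268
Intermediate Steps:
S = 16650 (S = -666*(-25) = 16650)
48258/j + k(-169)/S = 48258/(-36633) - 157/16650 = 48258*(-1/36633) - 157*1/16650 = -16086/12211 - 157/16650 = -269749027/203313150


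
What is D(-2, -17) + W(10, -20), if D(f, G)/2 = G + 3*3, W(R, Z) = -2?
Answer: -18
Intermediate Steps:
D(f, G) = 18 + 2*G (D(f, G) = 2*(G + 3*3) = 2*(G + 9) = 2*(9 + G) = 18 + 2*G)
D(-2, -17) + W(10, -20) = (18 + 2*(-17)) - 2 = (18 - 34) - 2 = -16 - 2 = -18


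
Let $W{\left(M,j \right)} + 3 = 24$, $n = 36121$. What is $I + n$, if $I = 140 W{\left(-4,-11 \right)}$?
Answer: $39061$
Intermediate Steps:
$W{\left(M,j \right)} = 21$ ($W{\left(M,j \right)} = -3 + 24 = 21$)
$I = 2940$ ($I = 140 \cdot 21 = 2940$)
$I + n = 2940 + 36121 = 39061$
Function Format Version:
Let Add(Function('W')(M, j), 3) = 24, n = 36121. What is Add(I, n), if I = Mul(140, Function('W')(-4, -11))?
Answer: 39061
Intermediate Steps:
Function('W')(M, j) = 21 (Function('W')(M, j) = Add(-3, 24) = 21)
I = 2940 (I = Mul(140, 21) = 2940)
Add(I, n) = Add(2940, 36121) = 39061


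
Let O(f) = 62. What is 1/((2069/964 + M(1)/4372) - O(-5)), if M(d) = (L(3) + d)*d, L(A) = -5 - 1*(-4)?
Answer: -964/57699 ≈ -0.016707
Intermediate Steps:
L(A) = -1 (L(A) = -5 + 4 = -1)
M(d) = d*(-1 + d) (M(d) = (-1 + d)*d = d*(-1 + d))
1/((2069/964 + M(1)/4372) - O(-5)) = 1/((2069/964 + (1*(-1 + 1))/4372) - 1*62) = 1/((2069*(1/964) + (1*0)*(1/4372)) - 62) = 1/((2069/964 + 0*(1/4372)) - 62) = 1/((2069/964 + 0) - 62) = 1/(2069/964 - 62) = 1/(-57699/964) = -964/57699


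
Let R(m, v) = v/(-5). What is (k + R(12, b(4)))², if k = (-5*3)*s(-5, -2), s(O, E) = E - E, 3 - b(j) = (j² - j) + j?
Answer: 169/25 ≈ 6.7600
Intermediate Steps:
b(j) = 3 - j² (b(j) = 3 - ((j² - j) + j) = 3 - j²)
s(O, E) = 0
R(m, v) = -v/5 (R(m, v) = v*(-⅕) = -v/5)
k = 0 (k = -5*3*0 = -15*0 = 0)
(k + R(12, b(4)))² = (0 - (3 - 1*4²)/5)² = (0 - (3 - 1*16)/5)² = (0 - (3 - 16)/5)² = (0 - ⅕*(-13))² = (0 + 13/5)² = (13/5)² = 169/25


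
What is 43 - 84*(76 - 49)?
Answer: -2225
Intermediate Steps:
43 - 84*(76 - 49) = 43 - 84*27 = 43 - 2268 = -2225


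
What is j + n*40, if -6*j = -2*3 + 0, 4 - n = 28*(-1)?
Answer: 1281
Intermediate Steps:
n = 32 (n = 4 - 28*(-1) = 4 - 1*(-28) = 4 + 28 = 32)
j = 1 (j = -(-2*3 + 0)/6 = -(-6 + 0)/6 = -1/6*(-6) = 1)
j + n*40 = 1 + 32*40 = 1 + 1280 = 1281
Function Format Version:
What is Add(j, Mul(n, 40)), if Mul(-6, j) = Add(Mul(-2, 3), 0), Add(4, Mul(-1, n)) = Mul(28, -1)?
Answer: 1281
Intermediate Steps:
n = 32 (n = Add(4, Mul(-1, Mul(28, -1))) = Add(4, Mul(-1, -28)) = Add(4, 28) = 32)
j = 1 (j = Mul(Rational(-1, 6), Add(Mul(-2, 3), 0)) = Mul(Rational(-1, 6), Add(-6, 0)) = Mul(Rational(-1, 6), -6) = 1)
Add(j, Mul(n, 40)) = Add(1, Mul(32, 40)) = Add(1, 1280) = 1281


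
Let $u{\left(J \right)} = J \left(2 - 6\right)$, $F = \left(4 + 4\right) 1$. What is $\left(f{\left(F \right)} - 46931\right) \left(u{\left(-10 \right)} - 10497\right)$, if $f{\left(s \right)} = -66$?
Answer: $491447629$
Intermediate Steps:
$F = 8$ ($F = 8 \cdot 1 = 8$)
$u{\left(J \right)} = - 4 J$ ($u{\left(J \right)} = J \left(-4\right) = - 4 J$)
$\left(f{\left(F \right)} - 46931\right) \left(u{\left(-10 \right)} - 10497\right) = \left(-66 - 46931\right) \left(\left(-4\right) \left(-10\right) - 10497\right) = - 46997 \left(40 - 10497\right) = \left(-46997\right) \left(-10457\right) = 491447629$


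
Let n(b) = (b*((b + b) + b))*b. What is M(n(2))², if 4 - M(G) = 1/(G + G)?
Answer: 36481/2304 ≈ 15.834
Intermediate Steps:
n(b) = 3*b³ (n(b) = (b*(2*b + b))*b = (b*(3*b))*b = (3*b²)*b = 3*b³)
M(G) = 4 - 1/(2*G) (M(G) = 4 - 1/(G + G) = 4 - 1/(2*G))
M(n(2))² = (4 - 1/(2*(3*2³)))² = (4 - 1/(2*(3*8)))² = (4 - ½/24)² = (4 - ½*1/24)² = (4 - 1/48)² = (191/48)² = 36481/2304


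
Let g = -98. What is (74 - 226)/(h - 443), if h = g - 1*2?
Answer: 152/543 ≈ 0.27993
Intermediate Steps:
h = -100 (h = -98 - 1*2 = -98 - 2 = -100)
(74 - 226)/(h - 443) = (74 - 226)/(-100 - 443) = -152/(-543) = -152*(-1/543) = 152/543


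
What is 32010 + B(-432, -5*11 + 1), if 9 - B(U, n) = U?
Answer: 32451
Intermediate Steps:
B(U, n) = 9 - U
32010 + B(-432, -5*11 + 1) = 32010 + (9 - 1*(-432)) = 32010 + (9 + 432) = 32010 + 441 = 32451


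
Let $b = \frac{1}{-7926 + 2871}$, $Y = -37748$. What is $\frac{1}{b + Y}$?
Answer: $- \frac{5055}{190816141} \approx -2.6491 \cdot 10^{-5}$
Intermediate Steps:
$b = - \frac{1}{5055}$ ($b = \frac{1}{-5055} = - \frac{1}{5055} \approx -0.00019782$)
$\frac{1}{b + Y} = \frac{1}{- \frac{1}{5055} - 37748} = \frac{1}{- \frac{190816141}{5055}} = - \frac{5055}{190816141}$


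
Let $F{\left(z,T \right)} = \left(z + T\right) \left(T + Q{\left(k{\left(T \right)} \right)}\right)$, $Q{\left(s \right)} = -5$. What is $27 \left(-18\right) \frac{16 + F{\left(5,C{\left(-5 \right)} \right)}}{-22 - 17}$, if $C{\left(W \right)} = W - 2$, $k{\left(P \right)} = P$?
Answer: $\frac{6480}{13} \approx 498.46$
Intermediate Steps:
$C{\left(W \right)} = -2 + W$
$F{\left(z,T \right)} = \left(-5 + T\right) \left(T + z\right)$ ($F{\left(z,T \right)} = \left(z + T\right) \left(T - 5\right) = \left(T + z\right) \left(-5 + T\right) = \left(-5 + T\right) \left(T + z\right)$)
$27 \left(-18\right) \frac{16 + F{\left(5,C{\left(-5 \right)} \right)}}{-22 - 17} = 27 \left(-18\right) \frac{16 - \left(25 - \left(-2 - 5\right)^{2} + 5 \left(-2 - 5\right) - \left(-2 - 5\right) 5\right)}{-22 - 17} = - 486 \frac{16 - \left(25 - 49\right)}{-39} = - 486 \left(16 + \left(49 + 35 - 25 - 35\right)\right) \left(- \frac{1}{39}\right) = - 486 \left(16 + 24\right) \left(- \frac{1}{39}\right) = - 486 \cdot 40 \left(- \frac{1}{39}\right) = \left(-486\right) \left(- \frac{40}{39}\right) = \frac{6480}{13}$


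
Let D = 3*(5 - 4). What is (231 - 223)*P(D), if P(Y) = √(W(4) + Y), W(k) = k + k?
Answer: 8*√11 ≈ 26.533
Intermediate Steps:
W(k) = 2*k
D = 3 (D = 3*1 = 3)
P(Y) = √(8 + Y) (P(Y) = √(2*4 + Y) = √(8 + Y))
(231 - 223)*P(D) = (231 - 223)*√(8 + 3) = 8*√11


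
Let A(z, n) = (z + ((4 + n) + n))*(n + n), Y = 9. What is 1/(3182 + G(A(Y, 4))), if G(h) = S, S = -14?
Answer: 1/3168 ≈ 0.00031566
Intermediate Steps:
A(z, n) = 2*n*(4 + z + 2*n) (A(z, n) = (z + (4 + 2*n))*(2*n) = (4 + z + 2*n)*(2*n) = 2*n*(4 + z + 2*n))
G(h) = -14
1/(3182 + G(A(Y, 4))) = 1/(3182 - 14) = 1/3168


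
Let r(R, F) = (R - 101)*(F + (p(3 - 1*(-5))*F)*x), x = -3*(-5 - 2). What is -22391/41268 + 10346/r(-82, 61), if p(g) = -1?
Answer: -381004661/767791140 ≈ -0.49623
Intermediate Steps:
x = 21 (x = -3*(-7) = 21)
r(R, F) = -20*F*(-101 + R) (r(R, F) = (R - 101)*(F - F*21) = (-101 + R)*(F - 21*F) = (-101 + R)*(-20*F) = -20*F*(-101 + R))
-22391/41268 + 10346/r(-82, 61) = -22391/41268 + 10346/((20*61*(101 - 1*(-82)))) = -22391*1/41268 + 10346/((20*61*(101 + 82))) = -22391/41268 + 10346/((20*61*183)) = -22391/41268 + 10346/223260 = -22391/41268 + 10346*(1/223260) = -22391/41268 + 5173/111630 = -381004661/767791140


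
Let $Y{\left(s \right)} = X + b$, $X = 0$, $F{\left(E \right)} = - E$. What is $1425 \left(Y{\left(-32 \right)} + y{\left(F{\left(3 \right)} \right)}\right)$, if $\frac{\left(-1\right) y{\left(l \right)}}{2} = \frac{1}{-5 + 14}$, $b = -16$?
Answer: $- \frac{69350}{3} \approx -23117.0$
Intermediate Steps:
$y{\left(l \right)} = - \frac{2}{9}$ ($y{\left(l \right)} = - \frac{2}{-5 + 14} = - \frac{2}{9}$)
$Y{\left(s \right)} = -16$ ($Y{\left(s \right)} = 0 - 16 = -16$)
$1425 \left(Y{\left(-32 \right)} + y{\left(F{\left(3 \right)} \right)}\right) = 1425 \left(-16 - \frac{2}{9}\right) = 1425 \left(- \frac{146}{9}\right) = - \frac{69350}{3}$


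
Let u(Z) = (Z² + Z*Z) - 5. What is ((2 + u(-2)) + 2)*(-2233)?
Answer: -15631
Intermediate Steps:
u(Z) = -5 + 2*Z² (u(Z) = (Z² + Z²) - 5 = 2*Z² - 5 = -5 + 2*Z²)
((2 + u(-2)) + 2)*(-2233) = ((2 + (-5 + 2*(-2)²)) + 2)*(-2233) = ((2 + (-5 + 2*4)) + 2)*(-2233) = ((2 + (-5 + 8)) + 2)*(-2233) = ((2 + 3) + 2)*(-2233) = (5 + 2)*(-2233) = 7*(-2233) = -15631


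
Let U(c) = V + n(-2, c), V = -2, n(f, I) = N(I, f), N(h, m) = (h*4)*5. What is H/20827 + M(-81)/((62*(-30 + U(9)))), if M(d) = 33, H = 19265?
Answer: 177462931/191108552 ≈ 0.92860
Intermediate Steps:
N(h, m) = 20*h (N(h, m) = (4*h)*5 = 20*h)
n(f, I) = 20*I
U(c) = -2 + 20*c
H/20827 + M(-81)/((62*(-30 + U(9)))) = 19265/20827 + 33/((62*(-30 + (-2 + 20*9)))) = 19265*(1/20827) + 33/((62*(-30 + (-2 + 180)))) = 19265/20827 + 33/((62*(-30 + 178))) = 19265/20827 + 33/((62*148)) = 19265/20827 + 33/9176 = 177462931/191108552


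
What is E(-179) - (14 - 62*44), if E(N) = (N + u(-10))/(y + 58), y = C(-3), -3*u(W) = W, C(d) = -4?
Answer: 439141/162 ≈ 2710.7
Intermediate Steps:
u(W) = -W/3
y = -4
E(N) = 5/81 + N/54 (E(N) = (N - ⅓*(-10))/(-4 + 58) = (N + 10/3)/54 = (10/3 + N)*(1/54) = 5/81 + N/54)
E(-179) - (14 - 62*44) = (5/81 + (1/54)*(-179)) - (14 - 62*44) = (5/81 - 179/54) - (14 - 2728) = -527/162 - 1*(-2714) = -527/162 + 2714 = 439141/162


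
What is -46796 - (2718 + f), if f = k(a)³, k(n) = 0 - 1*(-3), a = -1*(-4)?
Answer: -49541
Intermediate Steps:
a = 4
k(n) = 3 (k(n) = 0 + 3 = 3)
f = 27 (f = 3³ = 27)
-46796 - (2718 + f) = -46796 - (2718 + 27) = -46796 - 1*2745 = -46796 - 2745 = -49541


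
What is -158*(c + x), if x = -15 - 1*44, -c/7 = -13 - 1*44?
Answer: -53720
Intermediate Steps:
c = 399 (c = -7*(-13 - 1*44) = -7*(-13 - 44) = -7*(-57) = 399)
x = -59 (x = -15 - 44 = -59)
-158*(c + x) = -158*(399 - 59) = -158*340 = -53720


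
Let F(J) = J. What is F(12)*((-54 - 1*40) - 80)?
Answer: -2088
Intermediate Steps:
F(12)*((-54 - 1*40) - 80) = 12*((-54 - 1*40) - 80) = 12*((-54 - 40) - 80) = 12*(-94 - 80) = 12*(-174) = -2088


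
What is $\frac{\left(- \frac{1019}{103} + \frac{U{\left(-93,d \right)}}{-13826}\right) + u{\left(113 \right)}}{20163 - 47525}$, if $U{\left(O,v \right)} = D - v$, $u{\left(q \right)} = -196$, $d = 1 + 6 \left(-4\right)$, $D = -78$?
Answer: $\frac{293202317}{38965622236} \approx 0.0075246$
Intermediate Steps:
$d = -23$ ($d = 1 - 24 = -23$)
$U{\left(O,v \right)} = -78 - v$
$\frac{\left(- \frac{1019}{103} + \frac{U{\left(-93,d \right)}}{-13826}\right) + u{\left(113 \right)}}{20163 - 47525} = \frac{\left(- \frac{1019}{103} + \frac{-78 - -23}{-13826}\right) - 196}{20163 - 47525} = \frac{\left(\left(-1019\right) \frac{1}{103} + \left(-78 + 23\right) \left(- \frac{1}{13826}\right)\right) - 196}{-27362} = \left(\left(- \frac{1019}{103} - - \frac{55}{13826}\right) - 196\right) \left(- \frac{1}{27362}\right) = \left(\left(- \frac{1019}{103} + \frac{55}{13826}\right) - 196\right) \left(- \frac{1}{27362}\right) = \left(- \frac{14083029}{1424078} - 196\right) \left(- \frac{1}{27362}\right) = \left(- \frac{293202317}{1424078}\right) \left(- \frac{1}{27362}\right) = \frac{293202317}{38965622236}$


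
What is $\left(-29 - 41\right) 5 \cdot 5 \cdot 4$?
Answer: $-7000$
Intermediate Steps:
$\left(-29 - 41\right) 5 \cdot 5 \cdot 4 = - 70 \cdot 25 \cdot 4 = \left(-70\right) 100 = -7000$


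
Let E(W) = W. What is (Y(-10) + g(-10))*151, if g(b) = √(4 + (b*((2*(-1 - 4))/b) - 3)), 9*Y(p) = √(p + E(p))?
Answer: I*(453 + 302*√5/9) ≈ 528.03*I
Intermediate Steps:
Y(p) = √2*√p/9 (Y(p) = √(p + p)/9 = √(2*p)/9 = (√2*√p)/9 = √2*√p/9)
g(b) = 3*I (g(b) = √(4 + (b*((2*(-5))/b) - 3)) = √(4 + (b*(-10/b) - 3)) = √(4 + (-10 - 3)) = √(4 - 13) = √(-9) = 3*I)
(Y(-10) + g(-10))*151 = (√2*√(-10)/9 + 3*I)*151 = (√2*(I*√10)/9 + 3*I)*151 = (2*I*√5/9 + 3*I)*151 = (3*I + 2*I*√5/9)*151 = 453*I + 302*I*√5/9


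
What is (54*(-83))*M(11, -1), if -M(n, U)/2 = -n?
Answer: -98604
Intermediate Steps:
M(n, U) = 2*n (M(n, U) = -(-2)*n = 2*n)
(54*(-83))*M(11, -1) = (54*(-83))*(2*11) = -4482*22 = -98604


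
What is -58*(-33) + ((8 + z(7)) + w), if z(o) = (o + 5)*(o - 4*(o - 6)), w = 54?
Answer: 2012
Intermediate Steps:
z(o) = (5 + o)*(24 - 3*o) (z(o) = (5 + o)*(o - 4*(-6 + o)) = (5 + o)*(o + (24 - 4*o)) = (5 + o)*(24 - 3*o))
-58*(-33) + ((8 + z(7)) + w) = -58*(-33) + ((8 + (120 - 3*7**2 + 9*7)) + 54) = 1914 + ((8 + (120 - 3*49 + 63)) + 54) = 1914 + ((8 + (120 - 147 + 63)) + 54) = 1914 + ((8 + 36) + 54) = 1914 + (44 + 54) = 1914 + 98 = 2012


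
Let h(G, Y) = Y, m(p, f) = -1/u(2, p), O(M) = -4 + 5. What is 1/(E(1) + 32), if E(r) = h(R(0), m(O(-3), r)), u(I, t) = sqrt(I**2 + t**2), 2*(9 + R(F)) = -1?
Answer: 160/5119 + sqrt(5)/5119 ≈ 0.031693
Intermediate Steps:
R(F) = -19/2 (R(F) = -9 + (1/2)*(-1) = -9 - 1/2 = -19/2)
O(M) = 1
m(p, f) = -1/sqrt(4 + p**2) (m(p, f) = -1/(sqrt(2**2 + p**2)) = -1/(sqrt(4 + p**2)) = -1/sqrt(4 + p**2))
E(r) = -sqrt(5)/5 (E(r) = -1/sqrt(4 + 1**2) = -1/sqrt(4 + 1) = -1/sqrt(5) = -sqrt(5)/5)
1/(E(1) + 32) = 1/(-sqrt(5)/5 + 32) = 1/(32 - sqrt(5)/5)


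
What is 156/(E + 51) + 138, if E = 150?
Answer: 9298/67 ≈ 138.78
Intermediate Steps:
156/(E + 51) + 138 = 156/(150 + 51) + 138 = 156/201 + 138 = 156*(1/201) + 138 = 52/67 + 138 = 9298/67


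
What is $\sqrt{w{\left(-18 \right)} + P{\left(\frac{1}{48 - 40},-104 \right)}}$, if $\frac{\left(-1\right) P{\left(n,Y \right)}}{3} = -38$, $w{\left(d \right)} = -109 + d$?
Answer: $i \sqrt{13} \approx 3.6056 i$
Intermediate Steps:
$P{\left(n,Y \right)} = 114$ ($P{\left(n,Y \right)} = \left(-3\right) \left(-38\right) = 114$)
$\sqrt{w{\left(-18 \right)} + P{\left(\frac{1}{48 - 40},-104 \right)}} = \sqrt{\left(-109 - 18\right) + 114} = \sqrt{-127 + 114} = \sqrt{-13} = i \sqrt{13}$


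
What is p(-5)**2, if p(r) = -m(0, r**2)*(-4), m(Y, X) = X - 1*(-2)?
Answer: 11664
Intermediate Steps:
m(Y, X) = 2 + X (m(Y, X) = X + 2 = 2 + X)
p(r) = 8 + 4*r**2 (p(r) = -(2 + r**2)*(-4) = (-2 - r**2)*(-4) = 8 + 4*r**2)
p(-5)**2 = (8 + 4*(-5)**2)**2 = (8 + 4*25)**2 = (8 + 100)**2 = 108**2 = 11664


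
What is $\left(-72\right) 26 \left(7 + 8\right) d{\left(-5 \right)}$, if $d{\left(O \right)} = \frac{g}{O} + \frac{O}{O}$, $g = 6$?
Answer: $5616$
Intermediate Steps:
$d{\left(O \right)} = 1 + \frac{6}{O}$ ($d{\left(O \right)} = \frac{6}{O} + \frac{O}{O} = \frac{6}{O} + 1 = 1 + \frac{6}{O}$)
$\left(-72\right) 26 \left(7 + 8\right) d{\left(-5 \right)} = \left(-72\right) 26 \left(7 + 8\right) \frac{6 - 5}{-5} = - 1872 \cdot 15 \left(\left(- \frac{1}{5}\right) 1\right) = - 1872 \cdot 15 \left(- \frac{1}{5}\right) = \left(-1872\right) \left(-3\right) = 5616$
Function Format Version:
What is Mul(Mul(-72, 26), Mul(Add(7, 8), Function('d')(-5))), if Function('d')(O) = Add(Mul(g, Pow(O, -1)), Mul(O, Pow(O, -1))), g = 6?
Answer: 5616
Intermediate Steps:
Function('d')(O) = Add(1, Mul(6, Pow(O, -1))) (Function('d')(O) = Add(Mul(6, Pow(O, -1)), Mul(O, Pow(O, -1))) = Add(Mul(6, Pow(O, -1)), 1) = Add(1, Mul(6, Pow(O, -1))))
Mul(Mul(-72, 26), Mul(Add(7, 8), Function('d')(-5))) = Mul(Mul(-72, 26), Mul(Add(7, 8), Mul(Pow(-5, -1), Add(6, -5)))) = Mul(-1872, Mul(15, Mul(Rational(-1, 5), 1))) = Mul(-1872, Mul(15, Rational(-1, 5))) = Mul(-1872, -3) = 5616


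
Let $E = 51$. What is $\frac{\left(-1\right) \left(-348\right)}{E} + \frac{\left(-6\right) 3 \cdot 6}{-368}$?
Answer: $\frac{11131}{1564} \approx 7.117$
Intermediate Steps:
$\frac{\left(-1\right) \left(-348\right)}{E} + \frac{\left(-6\right) 3 \cdot 6}{-368} = \frac{\left(-1\right) \left(-348\right)}{51} + \frac{\left(-6\right) 3 \cdot 6}{-368} = 348 \cdot \frac{1}{51} + \left(-18\right) 6 \left(- \frac{1}{368}\right) = \frac{116}{17} - - \frac{27}{92} = \frac{116}{17} + \frac{27}{92} = \frac{11131}{1564}$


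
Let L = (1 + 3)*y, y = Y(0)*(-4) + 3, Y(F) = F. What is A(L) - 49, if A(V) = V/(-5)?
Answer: -257/5 ≈ -51.400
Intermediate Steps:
y = 3 (y = 0*(-4) + 3 = 0 + 3 = 3)
L = 12 (L = (1 + 3)*3 = 4*3 = 12)
A(V) = -V/5 (A(V) = V*(-1/5) = -V/5)
A(L) - 49 = -1/5*12 - 49 = -12/5 - 49 = -257/5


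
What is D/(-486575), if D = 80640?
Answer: -16128/97315 ≈ -0.16573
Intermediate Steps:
D/(-486575) = 80640/(-486575) = 80640*(-1/486575) = -16128/97315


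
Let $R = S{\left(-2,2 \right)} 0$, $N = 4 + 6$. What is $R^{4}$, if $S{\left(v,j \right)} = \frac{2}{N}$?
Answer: $0$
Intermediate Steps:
$N = 10$
$S{\left(v,j \right)} = \frac{1}{5}$ ($S{\left(v,j \right)} = \frac{2}{10} = 2 \cdot \frac{1}{10} = \frac{1}{5}$)
$R = 0$ ($R = \frac{1}{5} \cdot 0 = 0$)
$R^{4} = 0^{4} = 0$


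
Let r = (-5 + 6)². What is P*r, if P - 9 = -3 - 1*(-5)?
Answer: 11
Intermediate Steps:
P = 11 (P = 9 + (-3 - 1*(-5)) = 9 + (-3 + 5) = 9 + 2 = 11)
r = 1 (r = 1² = 1)
P*r = 11*1 = 11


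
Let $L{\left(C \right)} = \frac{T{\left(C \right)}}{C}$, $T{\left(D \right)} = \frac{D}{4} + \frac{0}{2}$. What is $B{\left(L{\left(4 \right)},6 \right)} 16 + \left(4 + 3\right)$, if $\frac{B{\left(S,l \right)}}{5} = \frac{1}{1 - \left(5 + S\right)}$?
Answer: $- \frac{201}{17} \approx -11.824$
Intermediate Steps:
$T{\left(D \right)} = \frac{D}{4}$ ($T{\left(D \right)} = D \frac{1}{4} + 0 \cdot \frac{1}{2} = \frac{D}{4} + 0 = \frac{D}{4}$)
$L{\left(C \right)} = \frac{1}{4}$ ($L{\left(C \right)} = \frac{\frac{1}{4} C}{C} = \frac{1}{4}$)
$B{\left(S,l \right)} = \frac{5}{-4 - S}$ ($B{\left(S,l \right)} = \frac{5}{1 - \left(5 + S\right)} = \frac{5}{-4 - S}$)
$B{\left(L{\left(4 \right)},6 \right)} 16 + \left(4 + 3\right) = - \frac{5}{4 + \frac{1}{4}} \cdot 16 + \left(4 + 3\right) = - \frac{5}{\frac{17}{4}} \cdot 16 + 7 = \left(-5\right) \frac{4}{17} \cdot 16 + 7 = \left(- \frac{20}{17}\right) 16 + 7 = - \frac{320}{17} + 7 = - \frac{201}{17}$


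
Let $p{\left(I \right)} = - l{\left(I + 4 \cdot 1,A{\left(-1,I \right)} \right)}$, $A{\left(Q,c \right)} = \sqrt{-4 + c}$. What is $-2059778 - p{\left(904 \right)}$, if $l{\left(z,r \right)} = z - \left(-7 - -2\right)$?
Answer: $-2058865$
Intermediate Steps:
$l{\left(z,r \right)} = 5 + z$ ($l{\left(z,r \right)} = z - \left(-7 + 2\right) = z - -5 = z + 5 = 5 + z$)
$p{\left(I \right)} = -9 - I$ ($p{\left(I \right)} = - (5 + \left(I + 4 \cdot 1\right)) = - (5 + \left(I + 4\right)) = - (5 + \left(4 + I\right)) = - (9 + I) = -9 - I$)
$-2059778 - p{\left(904 \right)} = -2059778 - \left(-9 - 904\right) = -2059778 - -913 = -2059778 + 913 = -2058865$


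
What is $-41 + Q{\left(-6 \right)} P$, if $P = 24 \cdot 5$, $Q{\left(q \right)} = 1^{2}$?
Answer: $79$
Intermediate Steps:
$Q{\left(q \right)} = 1$
$P = 120$
$-41 + Q{\left(-6 \right)} P = -41 + 1 \cdot 120 = -41 + 120 = 79$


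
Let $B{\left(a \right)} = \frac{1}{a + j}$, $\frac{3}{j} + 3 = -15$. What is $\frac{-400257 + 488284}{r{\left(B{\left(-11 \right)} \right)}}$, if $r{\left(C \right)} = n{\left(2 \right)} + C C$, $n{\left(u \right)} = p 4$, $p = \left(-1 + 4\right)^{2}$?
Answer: $\frac{395153203}{161640} \approx 2444.6$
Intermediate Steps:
$j = - \frac{1}{6}$ ($j = \frac{3}{-3 - 15} = \frac{3}{-18} = 3 \left(- \frac{1}{18}\right) = - \frac{1}{6} \approx -0.16667$)
$B{\left(a \right)} = \frac{1}{- \frac{1}{6} + a}$ ($B{\left(a \right)} = \frac{1}{a - \frac{1}{6}} = \frac{1}{- \frac{1}{6} + a}$)
$p = 9$ ($p = 3^{2} = 9$)
$n{\left(u \right)} = 36$ ($n{\left(u \right)} = 9 \cdot 4 = 36$)
$r{\left(C \right)} = 36 + C^{2}$ ($r{\left(C \right)} = 36 + C C = 36 + C^{2}$)
$\frac{-400257 + 488284}{r{\left(B{\left(-11 \right)} \right)}} = \frac{-400257 + 488284}{36 + \left(\frac{6}{-1 + 6 \left(-11\right)}\right)^{2}} = \frac{88027}{36 + \left(\frac{6}{-1 - 66}\right)^{2}} = \frac{88027}{36 + \left(\frac{6}{-67}\right)^{2}} = \frac{88027}{36 + \left(6 \left(- \frac{1}{67}\right)\right)^{2}} = \frac{88027}{36 + \left(- \frac{6}{67}\right)^{2}} = \frac{88027}{36 + \frac{36}{4489}} = \frac{88027}{\frac{161640}{4489}} = 88027 \cdot \frac{4489}{161640} = \frac{395153203}{161640}$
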